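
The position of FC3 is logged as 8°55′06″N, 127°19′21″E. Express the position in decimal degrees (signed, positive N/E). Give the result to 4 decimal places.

+8.9183°, +127.3225°

lat: 8.9183° N → +8.9183°
lon: 127.3225° E → +127.3225°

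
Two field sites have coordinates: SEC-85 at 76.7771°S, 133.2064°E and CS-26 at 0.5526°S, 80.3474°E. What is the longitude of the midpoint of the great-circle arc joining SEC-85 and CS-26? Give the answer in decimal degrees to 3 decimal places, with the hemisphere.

89.450°E

Bx = cos φ₂ cos Δλ = 0.603750,  By = cos φ₂ sin Δλ = -0.797115
φₘ = atan2(sin φ₁ + sin φ₂, √((cos φ₁ + Bx)² + By²)) = -40.46373°
λₘ = λ₁ + atan2(By, cos φ₁ + Bx) = 89.44998°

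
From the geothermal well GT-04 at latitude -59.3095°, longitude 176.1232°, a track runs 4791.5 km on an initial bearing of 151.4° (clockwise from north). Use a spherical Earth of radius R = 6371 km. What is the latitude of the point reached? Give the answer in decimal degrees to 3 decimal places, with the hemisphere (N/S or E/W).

69.087°S

δ = d/R = 4791.5/6371 = 0.752080 rad
φ₂ = arcsin(sin φ₁ cos δ + cos φ₁ sin δ cos θ)
   = arcsin(-0.85994·0.73027 + 0.51040·0.68316·-0.87798) = -69.08723°
λ₂ = λ₁ + atan2(sin θ sin δ cos φ₁, cos δ − sin φ₁ sin φ₂) = -70.24896°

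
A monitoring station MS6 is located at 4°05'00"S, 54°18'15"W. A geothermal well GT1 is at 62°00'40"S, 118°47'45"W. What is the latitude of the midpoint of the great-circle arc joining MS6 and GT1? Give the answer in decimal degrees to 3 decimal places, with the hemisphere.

MS6: φ = -4.08333°, λ = -54.30417°
GT1: φ = -62.01111°, λ = -118.79583°
Bx = cos φ₂ cos Δλ = 0.202101,  By = cos φ₂ sin Δλ = -0.423554
φₘ = atan2(sin φ₁ + sin φ₂, √((cos φ₁ + Bx)² + By²)) = -36.87390°
λₘ = λ₁ + atan2(By, cos φ₁ + Bx) = -73.75182°

36.874°S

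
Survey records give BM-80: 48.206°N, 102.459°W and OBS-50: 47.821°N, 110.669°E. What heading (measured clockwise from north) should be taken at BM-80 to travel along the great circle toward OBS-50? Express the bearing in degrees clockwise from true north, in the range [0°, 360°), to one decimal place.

Δλ = -146.8720°
y = sin Δλ · cos φ₂ = -0.366954
x = cos φ₁ sin φ₂ − sin φ₁ cos φ₂ cos Δλ = 0.913102
θ = atan2(y, x) = -21.8941° → 338.1059° (mod 360°)

338.1°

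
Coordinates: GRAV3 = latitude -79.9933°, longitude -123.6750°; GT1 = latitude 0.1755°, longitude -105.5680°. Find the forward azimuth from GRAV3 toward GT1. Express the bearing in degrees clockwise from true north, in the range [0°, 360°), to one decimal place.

Δλ = 18.1070°
y = sin Δλ · cos φ₂ = 0.310791
x = cos φ₁ sin φ₂ − sin φ₁ cos φ₂ cos Δλ = 0.936546
θ = atan2(y, x) = 18.3583° → 18.3583° (mod 360°)

18.4°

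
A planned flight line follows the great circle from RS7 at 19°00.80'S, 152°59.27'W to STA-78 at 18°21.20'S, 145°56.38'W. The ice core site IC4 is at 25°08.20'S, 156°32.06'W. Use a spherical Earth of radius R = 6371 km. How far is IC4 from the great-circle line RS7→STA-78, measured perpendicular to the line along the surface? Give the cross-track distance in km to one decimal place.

654.2 km

RS7: φ = -19.01333°, λ = -152.98783°
STA-78: φ = -18.35333°, λ = -145.93967°
IC4: φ = -25.13667°, λ = -156.53433°
δ₁₃ = central angle RS7→IC4 = 0.121273 rad  (haversine)
θ₁₃ = bearing RS7→IC4 = 207.575°,  θ₁₂ = bearing RS7→STA-78 = 85.492°
dₓₜ = R·arcsin(sin δ₁₃ · sin(θ₁₃ − θ₁₂)) = 6371·arcsin(0.12098·sin(122.083°)) = 654.179 km
|dₓₜ| = 654.179 km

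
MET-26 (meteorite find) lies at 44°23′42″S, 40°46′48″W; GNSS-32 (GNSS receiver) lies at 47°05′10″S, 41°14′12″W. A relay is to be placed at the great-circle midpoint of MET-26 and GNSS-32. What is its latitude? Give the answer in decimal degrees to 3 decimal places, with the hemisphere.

45.741°S

MET-26: φ = -44.39500°, λ = -40.78000°
GNSS-32: φ = -47.08611°, λ = -41.23667°
Bx = cos φ₂ cos Δλ = 0.680877,  By = cos φ₂ sin Δλ = -0.005427
φₘ = atan2(sin φ₁ + sin φ₂, √((cos φ₁ + Bx)² + By²)) = -45.74078°
λₘ = λ₁ + atan2(By, cos φ₁ + Bx) = -41.00283°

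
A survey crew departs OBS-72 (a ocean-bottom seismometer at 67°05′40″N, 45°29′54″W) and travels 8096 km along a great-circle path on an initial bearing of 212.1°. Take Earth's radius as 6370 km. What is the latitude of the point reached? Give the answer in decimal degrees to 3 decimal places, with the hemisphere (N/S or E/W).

2.460°S

OBS-72: φ = +67.09444°, λ = -45.49833°
δ = d/R = 8096/6370 = 1.270958 rad
φ₂ = arcsin(sin φ₁ cos δ + cos φ₁ sin δ cos θ)
   = arcsin(0.92115·0.29537 + 0.38921·0.95538·-0.84712) = -2.46017°
λ₂ = λ₁ + atan2(sin θ sin δ cos φ₁, cos δ − sin φ₁ sin φ₂) = -76.03956°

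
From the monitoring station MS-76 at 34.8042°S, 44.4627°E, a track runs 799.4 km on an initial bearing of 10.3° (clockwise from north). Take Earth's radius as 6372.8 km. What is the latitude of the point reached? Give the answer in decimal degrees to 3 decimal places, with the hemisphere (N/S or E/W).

27.724°S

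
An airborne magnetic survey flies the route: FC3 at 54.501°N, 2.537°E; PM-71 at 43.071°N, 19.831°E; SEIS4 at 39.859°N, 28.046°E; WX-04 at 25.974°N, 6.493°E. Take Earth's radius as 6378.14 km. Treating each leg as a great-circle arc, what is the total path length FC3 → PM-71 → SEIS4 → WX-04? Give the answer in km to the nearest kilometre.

FC3→PM-71: c = 0.280235 rad, d = 1787.38 km
PM-71→SEIS4: c = 0.121111 rad, d = 772.46 km
SEIS4→WX-04: c = 0.396218 rad, d = 2527.14 km
Total = 1787.38 + 772.46 + 2527.14 = 5086.98 km

5087 km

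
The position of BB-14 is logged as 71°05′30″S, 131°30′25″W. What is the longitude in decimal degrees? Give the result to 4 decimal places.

131.5069°W

131° + 30′/60 + 25″/3600 = 131 + 0.50000 + 0.00694 = 131.5069°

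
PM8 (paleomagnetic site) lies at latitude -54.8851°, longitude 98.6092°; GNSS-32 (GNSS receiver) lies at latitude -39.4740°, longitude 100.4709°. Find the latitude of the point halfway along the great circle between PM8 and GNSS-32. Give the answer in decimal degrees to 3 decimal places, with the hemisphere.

Bx = cos φ₂ cos Δλ = 0.771506,  By = cos φ₂ sin Δλ = 0.025077
φₘ = atan2(sin φ₁ + sin φ₂, √((cos φ₁ + Bx)² + By²)) = -47.18324°
λₘ = λ₁ + atan2(By, cos φ₁ + Bx) = 99.67598°

47.183°S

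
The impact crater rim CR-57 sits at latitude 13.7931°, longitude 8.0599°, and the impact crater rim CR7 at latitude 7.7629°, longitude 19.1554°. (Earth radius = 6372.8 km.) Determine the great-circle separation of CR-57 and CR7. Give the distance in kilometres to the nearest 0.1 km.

1384.9 km

Δφ = -6.0302°,  Δλ = 11.0955°
a = sin²(Δφ/2) + cos φ₁ cos φ₂ sin²(Δλ/2) = 0.011760
c = 2·arcsin(√a) = 0.217315 rad = 12.4512°
d = R·c = 6372.8 × 0.217315 = 1384.9 km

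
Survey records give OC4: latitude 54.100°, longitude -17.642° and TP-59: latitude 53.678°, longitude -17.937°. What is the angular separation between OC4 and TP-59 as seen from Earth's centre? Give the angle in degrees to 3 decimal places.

Δφ = -0.4220°,  Δλ = -0.2950°
a = sin²(Δφ/2) + cos φ₁ cos φ₂ sin²(Δλ/2) = 0.000016
c = 2·arcsin(√a) = 0.007966 rad = 0.4564°

0.456°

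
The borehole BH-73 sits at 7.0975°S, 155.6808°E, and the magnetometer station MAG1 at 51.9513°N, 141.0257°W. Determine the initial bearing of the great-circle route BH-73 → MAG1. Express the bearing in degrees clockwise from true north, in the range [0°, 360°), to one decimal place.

Δλ = 63.2935°
y = sin Δλ · cos φ₂ = 0.550581
x = cos φ₁ sin φ₂ − sin φ₁ cos φ₂ cos Δλ = 0.815678
θ = atan2(y, x) = 34.0193° → 34.0193° (mod 360°)

34.0°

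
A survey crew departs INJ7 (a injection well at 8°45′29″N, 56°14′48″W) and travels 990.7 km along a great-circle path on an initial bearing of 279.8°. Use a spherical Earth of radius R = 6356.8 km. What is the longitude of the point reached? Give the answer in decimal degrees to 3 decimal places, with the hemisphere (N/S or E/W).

INJ7: φ = +8.75806°, λ = -56.24667°
δ = d/R = 990.7/6356.8 = 0.155849 rad
φ₂ = arcsin(sin φ₁ cos δ + cos φ₁ sin δ cos θ)
   = arcsin(0.15226·0.98788 + 0.98834·0.15522·0.17021) = 10.16763°
λ₂ = λ₁ + atan2(sin θ sin δ cos φ₁, cos δ − sin φ₁ sin φ₂) = -65.18632°

65.186°W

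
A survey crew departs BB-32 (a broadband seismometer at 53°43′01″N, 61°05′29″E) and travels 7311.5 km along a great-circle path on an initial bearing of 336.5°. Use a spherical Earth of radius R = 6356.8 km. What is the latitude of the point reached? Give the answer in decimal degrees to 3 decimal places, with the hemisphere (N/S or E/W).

BB-32: φ = +53.71694°, λ = +61.09139°
δ = d/R = 7311.5/6356.8 = 1.150186 rad
φ₂ = arcsin(sin φ₁ cos δ + cos φ₁ sin δ cos θ)
   = arcsin(0.80610·0.40832 + 0.59177·0.91284·0.91706) = 55.54171°
λ₂ = λ₁ + atan2(sin θ sin δ cos φ₁, cos δ − sin φ₁ sin φ₂) = -78.86884°

55.542°N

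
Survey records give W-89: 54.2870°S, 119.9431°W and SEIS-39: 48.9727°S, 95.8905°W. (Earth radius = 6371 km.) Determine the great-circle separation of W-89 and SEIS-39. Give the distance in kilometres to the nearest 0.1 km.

Δφ = 5.3143°,  Δλ = 24.0526°
a = sin²(Δφ/2) + cos φ₁ cos φ₂ sin²(Δλ/2) = 0.018784
c = 2·arcsin(√a) = 0.274976 rad = 15.7550°
d = R·c = 6371 × 0.274976 = 1751.9 km

1751.9 km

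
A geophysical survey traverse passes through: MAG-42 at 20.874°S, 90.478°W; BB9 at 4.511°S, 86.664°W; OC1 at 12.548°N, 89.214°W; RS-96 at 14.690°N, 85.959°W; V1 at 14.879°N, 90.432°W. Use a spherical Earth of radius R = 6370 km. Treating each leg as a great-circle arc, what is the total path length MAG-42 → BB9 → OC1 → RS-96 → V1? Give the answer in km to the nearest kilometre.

4689 km

MAG-42→BB9: c = 0.292822 rad, d = 1865.28 km
BB9→OC1: c = 0.301003 rad, d = 1917.39 km
OC1→RS-96: c = 0.066676 rad, d = 424.72 km
RS-96→V1: c = 0.075555 rad, d = 481.28 km
Total = 1865.28 + 1917.39 + 424.72 + 481.28 = 4688.67 km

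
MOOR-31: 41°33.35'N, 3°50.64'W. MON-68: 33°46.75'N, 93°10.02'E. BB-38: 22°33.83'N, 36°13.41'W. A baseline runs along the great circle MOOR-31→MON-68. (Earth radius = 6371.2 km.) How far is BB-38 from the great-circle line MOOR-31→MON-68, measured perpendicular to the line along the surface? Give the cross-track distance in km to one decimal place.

MOOR-31: φ = +41.55583°, λ = -3.84400°
MON-68: φ = +33.77917°, λ = +93.16700°
BB-38: φ = +22.56383°, λ = -36.22350°
δ₁₃ = central angle MOOR-31→BB-38 = 0.576964 rad  (haversine)
θ₁₃ = bearing MOOR-31→BB-38 = 245.039°,  θ₁₂ = bearing MOOR-31→MON-68 = 59.634°
dₓₜ = R·arcsin(sin δ₁₃ · sin(θ₁₃ − θ₁₂)) = 6371.2·arcsin(0.54548·sin(185.405°)) = -327.529 km
|dₓₜ| = 327.529 km

327.5 km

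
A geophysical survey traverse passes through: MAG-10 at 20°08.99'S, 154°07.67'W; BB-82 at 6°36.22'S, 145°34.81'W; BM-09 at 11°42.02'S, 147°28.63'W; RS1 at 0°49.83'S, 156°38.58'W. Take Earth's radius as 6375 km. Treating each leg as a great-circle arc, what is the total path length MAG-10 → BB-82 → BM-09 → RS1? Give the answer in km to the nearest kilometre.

MAG-10: φ = -20.14983°, λ = -154.12783°
BB-82: φ = -6.60367°, λ = -145.58017°
BM-09: φ = -11.70033°, λ = -147.47717°
RS1: φ = -0.83050°, λ = -156.64300°
MAG-10→BB-82: c = 0.277209 rad, d = 1767.21 km
BB-82→BM-09: c = 0.094765 rad, d = 604.13 km
BM-09→RS1: c = 0.247385 rad, d = 1577.08 km
Total = 1767.21 + 604.13 + 1577.08 = 3948.41 km

3948 km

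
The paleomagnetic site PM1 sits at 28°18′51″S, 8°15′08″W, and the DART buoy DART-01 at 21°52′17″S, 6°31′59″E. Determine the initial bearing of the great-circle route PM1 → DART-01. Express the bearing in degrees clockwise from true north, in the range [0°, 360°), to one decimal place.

67.6°

PM1: φ = -28.31417°, λ = -8.25222°
DART-01: φ = -21.87139°, λ = +6.53306°
Δλ = 14.7853°
y = sin Δλ · cos φ₂ = 0.236829
x = cos φ₁ sin φ₂ − sin φ₁ cos φ₂ cos Δλ = 0.097637
θ = atan2(y, x) = 67.5953° → 67.5953° (mod 360°)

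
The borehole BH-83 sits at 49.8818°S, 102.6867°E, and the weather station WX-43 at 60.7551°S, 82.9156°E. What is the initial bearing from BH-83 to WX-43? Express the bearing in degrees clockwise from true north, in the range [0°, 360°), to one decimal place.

218.1°

Δλ = -19.7711°
y = sin Δλ · cos φ₂ = -0.165256
x = cos φ₁ sin φ₂ − sin φ₁ cos φ₂ cos Δλ = -0.210661
θ = atan2(y, x) = -141.8870° → 218.1130° (mod 360°)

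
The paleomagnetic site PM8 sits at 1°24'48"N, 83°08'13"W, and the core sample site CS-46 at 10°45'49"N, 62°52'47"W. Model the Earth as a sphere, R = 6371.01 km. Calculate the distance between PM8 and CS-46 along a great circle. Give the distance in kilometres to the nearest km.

PM8: φ = +1.41333°, λ = -83.13694°
CS-46: φ = +10.76361°, λ = -62.87972°
Δφ = 9.3503°,  Δλ = 20.2572°
a = sin²(Δφ/2) + cos φ₁ cos φ₂ sin²(Δλ/2) = 0.037016
c = 2·arcsin(√a) = 0.387205 rad = 22.1852°
d = R·c = 6371.01 × 0.387205 = 2466.9 km

2467 km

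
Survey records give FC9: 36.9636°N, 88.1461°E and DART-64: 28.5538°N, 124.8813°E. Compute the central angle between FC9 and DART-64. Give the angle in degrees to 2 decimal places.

Δφ = -8.4098°,  Δλ = 36.7352°
a = sin²(Δφ/2) + cos φ₁ cos φ₂ sin²(Δλ/2) = 0.075065
c = 2·arcsin(√a) = 0.555059 rad = 31.8025°

31.80°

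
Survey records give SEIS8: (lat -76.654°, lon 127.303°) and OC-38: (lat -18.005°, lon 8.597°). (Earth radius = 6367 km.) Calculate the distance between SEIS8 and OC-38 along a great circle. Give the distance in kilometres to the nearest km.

Δφ = 58.6490°,  Δλ = -118.7060°
a = sin²(Δφ/2) + cos φ₁ cos φ₂ sin²(Δλ/2) = 0.402345
c = 2·arcsin(√a) = 1.374223 rad = 78.7372°
d = R·c = 6367 × 1.374223 = 8749.7 km

8750 km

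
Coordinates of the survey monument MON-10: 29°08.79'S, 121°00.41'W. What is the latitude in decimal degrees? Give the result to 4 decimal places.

29.1465°S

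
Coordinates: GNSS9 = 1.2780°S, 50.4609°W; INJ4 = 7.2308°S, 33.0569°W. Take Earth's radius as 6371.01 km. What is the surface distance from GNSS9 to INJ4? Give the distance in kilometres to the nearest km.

2039 km

Δφ = -5.9528°,  Δλ = 17.4040°
a = sin²(Δφ/2) + cos φ₁ cos φ₂ sin²(Δλ/2) = 0.025399
c = 2·arcsin(√a) = 0.320105 rad = 18.3406°
d = R·c = 6371.01 × 0.320105 = 2039.4 km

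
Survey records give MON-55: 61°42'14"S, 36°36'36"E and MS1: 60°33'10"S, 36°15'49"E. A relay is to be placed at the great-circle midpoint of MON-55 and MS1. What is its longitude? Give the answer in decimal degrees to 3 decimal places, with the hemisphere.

MON-55: φ = -61.70389°, λ = +36.61000°
MS1: φ = -60.55278°, λ = +36.26361°
Bx = cos φ₂ cos Δλ = 0.491613,  By = cos φ₂ sin Δλ = -0.002972
φₘ = atan2(sin φ₁ + sin φ₂, √((cos φ₁ + Bx)² + By²)) = -61.12844°
λₘ = λ₁ + atan2(By, cos φ₁ + Bx) = 36.43365°

36.434°E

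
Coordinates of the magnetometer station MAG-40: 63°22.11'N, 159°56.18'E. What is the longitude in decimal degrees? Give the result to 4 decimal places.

159° + 56.18′/60 = 159 + 0.93633 = 159.9363°

159.9363°E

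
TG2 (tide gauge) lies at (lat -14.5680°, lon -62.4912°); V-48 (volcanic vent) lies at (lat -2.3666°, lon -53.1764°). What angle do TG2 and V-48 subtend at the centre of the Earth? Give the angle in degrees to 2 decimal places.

15.28°

Δφ = 12.2014°,  Δλ = 9.3148°
a = sin²(Δφ/2) + cos φ₁ cos φ₂ sin²(Δλ/2) = 0.017670
c = 2·arcsin(√a) = 0.266648 rad = 15.2778°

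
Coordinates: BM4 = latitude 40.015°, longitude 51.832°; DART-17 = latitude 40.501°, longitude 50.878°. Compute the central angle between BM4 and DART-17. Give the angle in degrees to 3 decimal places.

0.875°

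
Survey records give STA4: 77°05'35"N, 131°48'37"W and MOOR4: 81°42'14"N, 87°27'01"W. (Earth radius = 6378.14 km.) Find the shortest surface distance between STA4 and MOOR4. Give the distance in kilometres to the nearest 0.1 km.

1006.4 km

STA4: φ = +77.09306°, λ = -131.81028°
MOOR4: φ = +81.70389°, λ = -87.45028°
Δφ = 4.6108°,  Δλ = 44.3600°
a = sin²(Δφ/2) + cos φ₁ cos φ₂ sin²(Δλ/2) = 0.006211
c = 2·arcsin(√a) = 0.157790 rad = 9.0407°
d = R·c = 6378.14 × 0.157790 = 1006.4 km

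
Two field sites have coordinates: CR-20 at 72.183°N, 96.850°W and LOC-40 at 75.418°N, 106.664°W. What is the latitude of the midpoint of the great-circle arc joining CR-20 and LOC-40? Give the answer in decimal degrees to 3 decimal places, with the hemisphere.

73.856°N

Bx = cos φ₂ cos Δλ = 0.248081,  By = cos φ₂ sin Δλ = -0.042913
φₘ = atan2(sin φ₁ + sin φ₂, √((cos φ₁ + Bx)² + By²)) = 73.85624°
λₘ = λ₁ + atan2(By, cos φ₁ + Bx) = -101.27888°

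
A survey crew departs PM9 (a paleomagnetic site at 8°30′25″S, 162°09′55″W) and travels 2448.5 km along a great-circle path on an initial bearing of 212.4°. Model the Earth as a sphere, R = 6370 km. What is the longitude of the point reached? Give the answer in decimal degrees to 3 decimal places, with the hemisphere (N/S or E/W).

PM9: φ = -8.50694°, λ = -162.16528°
δ = d/R = 2448.5/6370 = 0.384380 rad
φ₂ = arcsin(sin φ₁ cos δ + cos φ₁ sin δ cos θ)
   = arcsin(-0.14793·0.92703 + 0.98900·0.37498·-0.84433) = -26.76046°
λ₂ = λ₁ + atan2(sin θ sin δ cos φ₁, cos δ − sin φ₁ sin φ₂) = -175.16980°

175.170°W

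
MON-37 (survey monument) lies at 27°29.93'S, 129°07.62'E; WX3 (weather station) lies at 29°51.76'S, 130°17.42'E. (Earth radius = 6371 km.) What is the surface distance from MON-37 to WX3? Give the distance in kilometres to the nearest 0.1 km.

MON-37: φ = -27.49883°, λ = +129.12700°
WX3: φ = -29.86267°, λ = +130.29033°
Δφ = -2.3638°,  Δλ = 1.1633°
a = sin²(Δφ/2) + cos φ₁ cos φ₂ sin²(Δλ/2) = 0.000505
c = 2·arcsin(√a) = 0.044937 rad = 2.5747°
d = R·c = 6371 × 0.044937 = 286.3 km

286.3 km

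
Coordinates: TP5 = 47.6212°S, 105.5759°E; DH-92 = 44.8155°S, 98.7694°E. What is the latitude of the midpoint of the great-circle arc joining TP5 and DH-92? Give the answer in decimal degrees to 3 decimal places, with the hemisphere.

Bx = cos φ₂ cos Δλ = 0.704380,  By = cos φ₂ sin Δλ = -0.084073
φₘ = atan2(sin φ₁ + sin φ₂, √((cos φ₁ + Bx)² + By²)) = -46.26884°
λₘ = λ₁ + atan2(By, cos φ₁ + Bx) = 102.08558°

46.269°S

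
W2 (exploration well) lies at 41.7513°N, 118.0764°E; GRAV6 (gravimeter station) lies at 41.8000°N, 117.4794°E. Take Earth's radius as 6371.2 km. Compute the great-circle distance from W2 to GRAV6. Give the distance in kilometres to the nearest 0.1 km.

Δφ = 0.0487°,  Δλ = -0.5970°
a = sin²(Δφ/2) + cos φ₁ cos φ₂ sin²(Δλ/2) = 0.000015
c = 2·arcsin(√a) = 0.007817 rad = 0.4479°
d = R·c = 6371.2 × 0.007817 = 49.8 km

49.8 km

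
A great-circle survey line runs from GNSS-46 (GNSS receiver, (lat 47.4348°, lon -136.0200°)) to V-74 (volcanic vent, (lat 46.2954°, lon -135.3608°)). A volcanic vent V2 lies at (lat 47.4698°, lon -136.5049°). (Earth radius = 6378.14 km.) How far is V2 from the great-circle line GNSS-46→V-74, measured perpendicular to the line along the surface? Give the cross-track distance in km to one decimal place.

δ₁₃ = central angle GNSS-46→V2 = 0.005755 rad  (haversine)
θ₁₃ = bearing GNSS-46→V2 = 276.271°,  θ₁₂ = bearing GNSS-46→V-74 = 158.177°
dₓₜ = R·arcsin(sin δ₁₃ · sin(θ₁₃ − θ₁₂)) = 6378.14·arcsin(0.00576·sin(118.095°)) = 32.383 km
|dₓₜ| = 32.383 km

32.4 km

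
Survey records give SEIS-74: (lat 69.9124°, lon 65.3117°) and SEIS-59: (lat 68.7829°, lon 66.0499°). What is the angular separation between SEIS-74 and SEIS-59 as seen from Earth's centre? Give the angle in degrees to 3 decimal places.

1.159°

Δφ = -1.1295°,  Δλ = 0.7382°
a = sin²(Δφ/2) + cos φ₁ cos φ₂ sin²(Δλ/2) = 0.000102
c = 2·arcsin(√a) = 0.020230 rad = 1.1591°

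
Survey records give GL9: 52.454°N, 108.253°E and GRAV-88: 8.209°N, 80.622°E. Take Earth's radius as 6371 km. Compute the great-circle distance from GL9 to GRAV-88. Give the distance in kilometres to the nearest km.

5520 km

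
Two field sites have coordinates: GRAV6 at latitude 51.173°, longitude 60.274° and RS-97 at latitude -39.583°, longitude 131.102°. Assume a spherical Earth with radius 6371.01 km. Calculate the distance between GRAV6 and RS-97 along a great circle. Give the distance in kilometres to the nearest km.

12202 km

Δφ = -90.7560°,  Δλ = 70.8280°
a = sin²(Δφ/2) + cos φ₁ cos φ₂ sin²(Δλ/2) = 0.668857
c = 2·arcsin(√a) = 1.915284 rad = 109.7377°
d = R·c = 6371.01 × 1.915284 = 12202.3 km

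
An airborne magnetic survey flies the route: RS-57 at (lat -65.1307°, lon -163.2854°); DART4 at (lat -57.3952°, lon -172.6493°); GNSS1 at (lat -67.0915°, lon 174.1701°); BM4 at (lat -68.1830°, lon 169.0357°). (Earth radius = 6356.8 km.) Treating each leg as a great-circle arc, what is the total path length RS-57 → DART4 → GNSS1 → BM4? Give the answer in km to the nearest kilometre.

2506 km

RS-57→DART4: c = 0.155847 rad, d = 990.69 km
DART4→GNSS1: c = 0.199384 rad, d = 1267.45 km
GNSS1→BM4: c = 0.039039 rad, d = 248.16 km
Total = 990.69 + 1267.45 + 248.16 = 2506.30 km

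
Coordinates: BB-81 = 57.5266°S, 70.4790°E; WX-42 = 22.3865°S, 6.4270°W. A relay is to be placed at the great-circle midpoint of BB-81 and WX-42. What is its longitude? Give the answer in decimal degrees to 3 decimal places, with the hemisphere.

20.130°E

Bx = cos φ₂ cos Δλ = 0.209476,  By = cos φ₂ sin Δλ = -0.900595
φₘ = atan2(sin φ₁ + sin φ₂, √((cos φ₁ + Bx)² + By²)) = -46.31144°
λₘ = λ₁ + atan2(By, cos φ₁ + Bx) = 20.12983°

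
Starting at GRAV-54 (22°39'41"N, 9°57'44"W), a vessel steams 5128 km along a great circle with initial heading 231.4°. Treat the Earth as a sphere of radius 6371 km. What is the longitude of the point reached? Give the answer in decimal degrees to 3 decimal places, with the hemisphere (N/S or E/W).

GRAV-54: φ = +22.66139°, λ = -9.96222°
δ = d/R = 5128/6371 = 0.804897 rad
φ₂ = arcsin(sin φ₁ cos δ + cos φ₁ sin δ cos θ)
   = arcsin(0.38528·0.69319 + 0.92280·0.72076·-0.62388) = -8.50400°
λ₂ = λ₁ + atan2(sin θ sin δ cos φ₁, cos δ − sin φ₁ sin φ₂) = -44.68108°

44.681°W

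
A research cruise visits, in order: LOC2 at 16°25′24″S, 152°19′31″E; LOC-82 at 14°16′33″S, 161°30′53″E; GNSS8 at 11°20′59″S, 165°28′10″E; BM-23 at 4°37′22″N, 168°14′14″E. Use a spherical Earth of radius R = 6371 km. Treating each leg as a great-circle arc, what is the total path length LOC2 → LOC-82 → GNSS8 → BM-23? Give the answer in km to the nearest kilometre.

3354 km

LOC2: φ = -16.42333°, λ = +152.32528°
LOC-82: φ = -14.27583°, λ = +161.51472°
GNSS8: φ = -11.34972°, λ = +165.46944°
BM-23: φ = +4.62278°, λ = +168.23722°
LOC2→LOC-82: c = 0.159119 rad, d = 1013.75 km
LOC-82→GNSS8: c = 0.084480 rad, d = 538.22 km
GNSS8→BM-23: c = 0.282886 rad, d = 1802.27 km
Total = 1013.75 + 538.22 + 1802.27 = 3354.24 km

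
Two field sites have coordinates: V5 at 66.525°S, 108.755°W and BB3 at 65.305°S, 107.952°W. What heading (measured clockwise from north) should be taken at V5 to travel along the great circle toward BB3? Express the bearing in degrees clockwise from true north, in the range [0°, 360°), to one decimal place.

15.4°

Δλ = 0.8030°
y = sin Δλ · cos φ₂ = 0.005855
x = cos φ₁ sin φ₂ − sin φ₁ cos φ₂ cos Δλ = 0.021254
θ = atan2(y, x) = 15.4021° → 15.4021° (mod 360°)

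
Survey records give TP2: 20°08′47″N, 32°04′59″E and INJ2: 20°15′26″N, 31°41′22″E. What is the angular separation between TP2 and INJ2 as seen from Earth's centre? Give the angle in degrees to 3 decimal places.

0.386°

TP2: φ = +20.14639°, λ = +32.08306°
INJ2: φ = +20.25722°, λ = +31.68944°
Δφ = 0.1108°,  Δλ = -0.3936°
a = sin²(Δφ/2) + cos φ₁ cos φ₂ sin²(Δλ/2) = 0.000011
c = 2·arcsin(√a) = 0.006731 rad = 0.3857°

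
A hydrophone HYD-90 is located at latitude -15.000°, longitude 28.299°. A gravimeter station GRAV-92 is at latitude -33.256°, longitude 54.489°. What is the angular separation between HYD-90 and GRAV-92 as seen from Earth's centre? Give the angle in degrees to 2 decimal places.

29.92°

Δφ = -18.2560°,  Δλ = 26.1900°
a = sin²(Δφ/2) + cos φ₁ cos φ₂ sin²(Δλ/2) = 0.066630
c = 2·arcsin(√a) = 0.522167 rad = 29.9179°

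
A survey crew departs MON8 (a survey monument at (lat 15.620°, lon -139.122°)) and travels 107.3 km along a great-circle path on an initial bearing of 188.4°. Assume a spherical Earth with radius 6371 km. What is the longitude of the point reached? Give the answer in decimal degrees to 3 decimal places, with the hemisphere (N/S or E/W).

δ = d/R = 107.3/6371 = 0.016842 rad
φ₂ = arcsin(sin φ₁ cos δ + cos φ₁ sin δ cos θ)
   = arcsin(0.26926·0.99986 + 0.96307·0.01684·-0.98927) = 14.66533°
λ₂ = λ₁ + atan2(sin θ sin δ cos φ₁, cos δ − sin φ₁ sin φ₂) = -139.26771°

139.268°W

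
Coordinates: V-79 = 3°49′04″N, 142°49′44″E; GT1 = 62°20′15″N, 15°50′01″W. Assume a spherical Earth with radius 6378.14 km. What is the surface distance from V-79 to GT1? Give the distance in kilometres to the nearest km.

V-79: φ = +3.81778°, λ = +142.82889°
GT1: φ = +62.33750°, λ = -15.83361°
Δφ = 58.5197°,  Δλ = -158.6625°
a = sin²(Δφ/2) + cos φ₁ cos φ₂ sin²(Δλ/2) = 0.686253
c = 2·arcsin(√a) = 1.952505 rad = 111.8703°
d = R·c = 6378.14 × 1.952505 = 12453.3 km

12453 km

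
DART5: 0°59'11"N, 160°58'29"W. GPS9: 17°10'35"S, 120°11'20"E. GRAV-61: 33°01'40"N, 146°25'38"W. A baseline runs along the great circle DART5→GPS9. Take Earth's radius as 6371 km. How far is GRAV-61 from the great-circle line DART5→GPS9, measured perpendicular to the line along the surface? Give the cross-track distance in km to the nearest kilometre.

2917 km

DART5: φ = +0.98639°, λ = -160.97472°
GPS9: φ = -17.17639°, λ = +120.18889°
GRAV-61: φ = +33.02778°, λ = -146.42722°
δ₁₃ = central angle DART5→GRAV-61 = 0.608005 rad  (haversine)
θ₁₃ = bearing DART5→GRAV-61 = 21.633°,  θ₁₂ = bearing DART5→GPS9 = 252.338°
dₓₜ = R·arcsin(sin δ₁₃ · sin(θ₁₃ − θ₁₂)) = 6371·arcsin(0.57123·sin(-230.705°)) = 2917.314 km
|dₓₜ| = 2917.314 km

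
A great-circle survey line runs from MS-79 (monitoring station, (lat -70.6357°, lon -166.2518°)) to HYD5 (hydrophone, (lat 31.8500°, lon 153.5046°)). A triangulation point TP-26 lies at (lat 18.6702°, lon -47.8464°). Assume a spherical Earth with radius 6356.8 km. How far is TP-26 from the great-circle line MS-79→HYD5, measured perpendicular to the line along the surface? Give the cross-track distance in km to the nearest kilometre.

δ₁₃ = central angle MS-79→TP-26 = 2.039177 rad  (haversine)
θ₁₃ = bearing MS-79→TP-26 = 110.949°,  θ₁₂ = bearing MS-79→HYD5 = 325.101°
dₓₜ = R·arcsin(sin δ₁₃ · sin(θ₁₃ − θ₁₂)) = 6356.8·arcsin(0.89230·sin(-214.152°)) = 3335.195 km
|dₓₜ| = 3335.195 km

3335 km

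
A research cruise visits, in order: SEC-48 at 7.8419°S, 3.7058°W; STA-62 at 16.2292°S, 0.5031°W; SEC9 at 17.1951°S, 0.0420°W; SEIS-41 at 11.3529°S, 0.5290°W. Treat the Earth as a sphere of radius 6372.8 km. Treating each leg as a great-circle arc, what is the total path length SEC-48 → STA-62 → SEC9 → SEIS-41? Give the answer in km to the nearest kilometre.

SEC-48→STA-62: c = 0.156242 rad, d = 995.70 km
STA-62→SEC9: c = 0.018537 rad, d = 118.13 km
SEC9→SEIS-41: c = 0.102297 rad, d = 651.92 km
Total = 995.70 + 118.13 + 651.92 = 1765.75 km

1766 km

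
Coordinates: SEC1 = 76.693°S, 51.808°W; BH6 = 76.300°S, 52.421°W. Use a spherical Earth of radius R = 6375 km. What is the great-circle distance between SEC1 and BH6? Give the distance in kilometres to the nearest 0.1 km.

46.5 km

Δφ = 0.3930°,  Δλ = -0.6130°
a = sin²(Δφ/2) + cos φ₁ cos φ₂ sin²(Δλ/2) = 0.000013
c = 2·arcsin(√a) = 0.007300 rad = 0.4183°
d = R·c = 6375 × 0.007300 = 46.5 km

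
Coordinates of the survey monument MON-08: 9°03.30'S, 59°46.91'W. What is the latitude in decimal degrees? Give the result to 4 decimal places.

9.0550°S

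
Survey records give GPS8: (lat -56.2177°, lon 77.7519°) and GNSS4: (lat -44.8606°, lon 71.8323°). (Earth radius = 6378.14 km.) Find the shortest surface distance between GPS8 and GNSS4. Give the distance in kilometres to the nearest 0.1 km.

Δφ = 11.3571°,  Δλ = -5.9196°
a = sin²(Δφ/2) + cos φ₁ cos φ₂ sin²(Δλ/2) = 0.010841
c = 2·arcsin(√a) = 0.208622 rad = 11.9532°
d = R·c = 6378.14 × 0.208622 = 1330.6 km

1330.6 km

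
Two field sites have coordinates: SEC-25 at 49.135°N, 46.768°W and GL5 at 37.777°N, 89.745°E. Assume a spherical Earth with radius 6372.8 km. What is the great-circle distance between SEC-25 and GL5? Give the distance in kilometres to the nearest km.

9448 km

Δφ = -11.3580°,  Δλ = 136.5130°
a = sin²(Δφ/2) + cos φ₁ cos φ₂ sin²(Δλ/2) = 0.455965
c = 2·arcsin(√a) = 1.482612 rad = 84.9474°
d = R·c = 6372.8 × 1.482612 = 9448.4 km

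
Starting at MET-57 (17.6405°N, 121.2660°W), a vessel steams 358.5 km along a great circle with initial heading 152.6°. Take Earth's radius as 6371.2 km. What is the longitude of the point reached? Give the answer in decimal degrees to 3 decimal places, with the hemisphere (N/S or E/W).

119.732°W

δ = d/R = 358.5/6371.2 = 0.056269 rad
φ₂ = arcsin(sin φ₁ cos δ + cos φ₁ sin δ cos θ)
   = arcsin(0.30304·0.99842 + 0.95298·0.05624·-0.88782) = 14.77251°
λ₂ = λ₁ + atan2(sin θ sin δ cos φ₁, cos δ − sin φ₁ sin φ₂) = -119.73224°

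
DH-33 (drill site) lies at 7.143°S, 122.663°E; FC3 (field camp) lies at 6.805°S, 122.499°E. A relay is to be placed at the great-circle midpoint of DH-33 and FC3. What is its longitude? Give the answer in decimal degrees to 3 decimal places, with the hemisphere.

122.581°E

Bx = cos φ₂ cos Δλ = 0.992951,  By = cos φ₂ sin Δλ = -0.002842
φₘ = atan2(sin φ₁ + sin φ₂, √((cos φ₁ + Bx)² + By²)) = -6.97401°
λₘ = λ₁ + atan2(By, cos φ₁ + Bx) = 122.58097°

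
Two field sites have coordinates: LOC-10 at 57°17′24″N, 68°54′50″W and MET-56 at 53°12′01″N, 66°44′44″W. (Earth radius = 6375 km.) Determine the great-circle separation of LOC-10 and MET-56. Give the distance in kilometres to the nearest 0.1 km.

LOC-10: φ = +57.29000°, λ = -68.91389°
MET-56: φ = +53.20028°, λ = -66.74556°
Δφ = -4.0897°,  Δλ = 2.1683°
a = sin²(Δφ/2) + cos φ₁ cos φ₂ sin²(Δλ/2) = 0.001389
c = 2·arcsin(√a) = 0.074558 rad = 4.2719°
d = R·c = 6375 × 0.074558 = 475.3 km

475.3 km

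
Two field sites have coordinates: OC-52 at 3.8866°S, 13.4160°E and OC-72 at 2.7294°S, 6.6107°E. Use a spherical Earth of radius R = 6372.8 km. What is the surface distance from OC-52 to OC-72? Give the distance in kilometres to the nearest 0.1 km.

766.5 km

Δφ = 1.1572°,  Δλ = -6.8053°
a = sin²(Δφ/2) + cos φ₁ cos φ₂ sin²(Δλ/2) = 0.003613
c = 2·arcsin(√a) = 0.120283 rad = 6.8917°
d = R·c = 6372.8 × 0.120283 = 766.5 km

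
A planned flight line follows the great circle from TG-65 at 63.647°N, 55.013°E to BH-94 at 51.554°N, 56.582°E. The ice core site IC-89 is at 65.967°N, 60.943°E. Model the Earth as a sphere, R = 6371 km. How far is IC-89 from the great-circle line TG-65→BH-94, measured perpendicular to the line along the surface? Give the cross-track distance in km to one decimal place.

δ₁₃ = central angle TG-65→IC-89 = 0.059793 rad  (haversine)
θ₁₃ = bearing TG-65→IC-89 = 44.757°,  θ₁₂ = bearing TG-65→BH-94 = 175.350°
dₓₜ = R·arcsin(sin δ₁₃ · sin(θ₁₃ − θ₁₂)) = 6371·arcsin(0.05976·sin(-130.592°)) = -289.200 km
|dₓₜ| = 289.200 km

289.2 km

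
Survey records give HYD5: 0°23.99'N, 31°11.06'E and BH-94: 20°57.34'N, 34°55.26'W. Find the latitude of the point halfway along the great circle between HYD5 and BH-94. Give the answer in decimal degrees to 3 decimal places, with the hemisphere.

12.675°N

HYD5: φ = +0.39983°, λ = +31.18433°
BH-94: φ = +20.95567°, λ = -34.92100°
Bx = cos φ₂ cos Δλ = 0.378265,  By = cos φ₂ sin Δλ = -0.853818
φₘ = atan2(sin φ₁ + sin φ₂, √((cos φ₁ + Bx)² + By²)) = 12.67485°
λₘ = λ₁ + atan2(By, cos φ₁ + Bx) = -0.59382°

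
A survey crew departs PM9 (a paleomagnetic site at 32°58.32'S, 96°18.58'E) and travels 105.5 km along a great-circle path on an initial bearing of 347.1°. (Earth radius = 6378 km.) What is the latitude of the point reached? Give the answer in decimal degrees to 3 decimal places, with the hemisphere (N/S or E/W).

32.048°S

PM9: φ = -32.97200°, λ = +96.30967°
δ = d/R = 105.5/6378 = 0.016541 rad
φ₂ = arcsin(sin φ₁ cos δ + cos φ₁ sin δ cos θ)
   = arcsin(-0.54423·0.99986 + 0.83894·0.01654·0.97476) = -32.04793°
λ₂ = λ₁ + atan2(sin θ sin δ cos φ₁, cos δ − sin φ₁ sin φ₂) = 96.06005°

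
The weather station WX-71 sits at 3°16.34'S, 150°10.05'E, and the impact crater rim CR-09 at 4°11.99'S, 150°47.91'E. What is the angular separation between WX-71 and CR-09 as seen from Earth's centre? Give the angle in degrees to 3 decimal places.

1.121°

WX-71: φ = -3.27233°, λ = +150.16750°
CR-09: φ = -4.19983°, λ = +150.79850°
Δφ = -0.9275°,  Δλ = 0.6310°
a = sin²(Δφ/2) + cos φ₁ cos φ₂ sin²(Δλ/2) = 0.000096
c = 2·arcsin(√a) = 0.019566 rad = 1.1210°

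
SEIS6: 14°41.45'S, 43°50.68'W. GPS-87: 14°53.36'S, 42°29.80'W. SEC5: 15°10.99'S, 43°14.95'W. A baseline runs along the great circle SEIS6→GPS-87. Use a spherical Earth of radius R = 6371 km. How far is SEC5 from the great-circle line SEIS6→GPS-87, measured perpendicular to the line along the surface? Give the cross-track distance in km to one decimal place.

44.4 km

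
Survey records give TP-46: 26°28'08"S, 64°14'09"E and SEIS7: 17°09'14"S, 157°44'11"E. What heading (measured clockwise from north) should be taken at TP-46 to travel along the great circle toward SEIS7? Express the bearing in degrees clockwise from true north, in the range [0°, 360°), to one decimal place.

106.9°

TP-46: φ = -26.46889°, λ = +64.23583°
SEIS7: φ = -17.15389°, λ = +157.73639°
Δλ = 93.5006°
y = sin Δλ · cos φ₂ = 0.953733
x = cos φ₁ sin φ₂ − sin φ₁ cos φ₂ cos Δλ = -0.290026
θ = atan2(y, x) = 106.9143° → 106.9143° (mod 360°)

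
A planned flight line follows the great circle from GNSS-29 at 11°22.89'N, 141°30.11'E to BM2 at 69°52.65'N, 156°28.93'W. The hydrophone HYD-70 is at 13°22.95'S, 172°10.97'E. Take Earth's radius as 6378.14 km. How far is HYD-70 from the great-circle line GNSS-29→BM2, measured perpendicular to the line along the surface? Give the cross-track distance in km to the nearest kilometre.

4077 km

GNSS-29: φ = +11.38150°, λ = +141.50183°
BM2: φ = +69.87750°, λ = -156.48217°
HYD-70: φ = -13.38250°, λ = +172.18283°
δ₁₃ = central angle GNSS-29→HYD-70 = 0.684807 rad  (haversine)
θ₁₃ = bearing GNSS-29→HYD-70 = 128.298°,  θ₁₂ = bearing GNSS-29→BM2 = 18.874°
dₓₜ = R·arcsin(sin δ₁₃ · sin(θ₁₃ − θ₁₂)) = 6378.14·arcsin(0.63252·sin(109.424°)) = 4076.666 km
|dₓₜ| = 4076.666 km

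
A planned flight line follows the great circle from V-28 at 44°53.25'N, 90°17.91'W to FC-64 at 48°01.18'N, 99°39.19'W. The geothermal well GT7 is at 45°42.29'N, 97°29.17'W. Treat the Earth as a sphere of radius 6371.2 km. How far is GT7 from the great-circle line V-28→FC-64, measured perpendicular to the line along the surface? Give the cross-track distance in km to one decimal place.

171.3 km

V-28: φ = +44.88750°, λ = -90.29850°
FC-64: φ = +48.01967°, λ = -99.65317°
GT7: φ = +45.70483°, λ = -97.48617°
δ₁₃ = central angle V-28→GT7 = 0.089359 rad  (haversine)
θ₁₃ = bearing V-28→GT7 = 281.727°,  θ₁₂ = bearing V-28→FC-64 = 299.262°
dₓₜ = R·arcsin(sin δ₁₃ · sin(θ₁₃ − θ₁₂)) = 6371.2·arcsin(0.08924·sin(-17.535°)) = -171.325 km
|dₓₜ| = 171.325 km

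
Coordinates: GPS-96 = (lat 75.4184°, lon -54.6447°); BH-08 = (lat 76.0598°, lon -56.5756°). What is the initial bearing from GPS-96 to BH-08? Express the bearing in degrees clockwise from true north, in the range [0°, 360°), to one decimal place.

Δλ = -1.9309°
y = sin Δλ · cos φ₂ = -0.008117
x = cos φ₁ sin φ₂ − sin φ₁ cos φ₂ cos Δλ = 0.011327
θ = atan2(y, x) = -35.6271° → 324.3729° (mod 360°)

324.4°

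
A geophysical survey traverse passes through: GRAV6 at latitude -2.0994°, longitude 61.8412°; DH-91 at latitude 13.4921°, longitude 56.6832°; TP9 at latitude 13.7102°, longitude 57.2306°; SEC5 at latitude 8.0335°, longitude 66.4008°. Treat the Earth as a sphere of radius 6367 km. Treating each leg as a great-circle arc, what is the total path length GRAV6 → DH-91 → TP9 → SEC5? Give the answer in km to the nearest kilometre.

3070 km

GRAV6→DH-91: c = 0.286399 rad, d = 1823.50 km
DH-91→TP9: c = 0.010036 rad, d = 63.90 km
TP9→SEC5: c = 0.185733 rad, d = 1182.56 km
Total = 1823.50 + 63.90 + 1182.56 = 3069.96 km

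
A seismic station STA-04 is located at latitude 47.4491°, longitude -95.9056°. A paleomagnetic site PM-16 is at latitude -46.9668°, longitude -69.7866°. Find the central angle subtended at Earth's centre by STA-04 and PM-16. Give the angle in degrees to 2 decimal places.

97.13°

Δφ = -94.4159°,  Δλ = 26.1190°
a = sin²(Δφ/2) + cos φ₁ cos φ₂ sin²(Δλ/2) = 0.562061
c = 2·arcsin(√a) = 1.695239 rad = 97.1300°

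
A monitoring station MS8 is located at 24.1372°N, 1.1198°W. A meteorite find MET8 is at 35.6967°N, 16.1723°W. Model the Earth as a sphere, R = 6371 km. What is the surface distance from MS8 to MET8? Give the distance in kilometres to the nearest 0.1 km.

1933.8 km

Δφ = 11.5595°,  Δλ = -15.0525°
a = sin²(Δφ/2) + cos φ₁ cos φ₂ sin²(Δλ/2) = 0.022856
c = 2·arcsin(√a) = 0.303527 rad = 17.3908°
d = R·c = 6371 × 0.303527 = 1933.8 km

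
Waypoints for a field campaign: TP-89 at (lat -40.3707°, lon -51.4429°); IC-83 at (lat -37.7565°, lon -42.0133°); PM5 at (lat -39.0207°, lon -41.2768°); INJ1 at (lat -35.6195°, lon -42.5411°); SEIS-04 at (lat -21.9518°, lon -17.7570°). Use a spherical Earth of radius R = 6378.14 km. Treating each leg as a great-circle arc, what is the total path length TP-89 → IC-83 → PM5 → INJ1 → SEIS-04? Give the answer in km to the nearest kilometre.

TP-89→IC-83: c = 0.135602 rad, d = 864.89 km
IC-83→PM5: c = 0.024256 rad, d = 154.71 km
PM5→INJ1: c = 0.061900 rad, d = 394.80 km
INJ1→SEIS-04: c = 0.445866 rad, d = 2843.80 km
Total = 864.89 + 154.71 + 394.80 + 2843.80 = 4258.19 km

4258 km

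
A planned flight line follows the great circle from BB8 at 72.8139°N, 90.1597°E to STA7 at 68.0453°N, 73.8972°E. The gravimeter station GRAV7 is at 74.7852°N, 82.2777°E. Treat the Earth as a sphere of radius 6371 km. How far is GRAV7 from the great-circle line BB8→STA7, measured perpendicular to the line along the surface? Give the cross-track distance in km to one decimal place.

321.8 km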